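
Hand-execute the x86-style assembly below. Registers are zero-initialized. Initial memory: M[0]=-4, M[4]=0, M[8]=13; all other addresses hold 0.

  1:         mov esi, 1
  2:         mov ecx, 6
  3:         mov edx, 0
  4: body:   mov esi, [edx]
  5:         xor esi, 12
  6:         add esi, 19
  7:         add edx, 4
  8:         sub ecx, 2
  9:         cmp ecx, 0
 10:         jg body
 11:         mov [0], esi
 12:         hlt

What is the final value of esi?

after mov esi, 1: esi=1
after mov ecx, 6: ecx=6
after mov edx, 0: edx=0
after mov esi, [edx]: esi=M[0]=-4
after xor esi, 12: esi=(-4)^12=-16
after add esi, 19: esi=(-16)+19=3
after add edx, 4: edx=0+4=4
after sub ecx, 2: ecx=6-2=4
cmp ecx, 0  (cmp 4,0)
jg body: taken
after mov esi, [edx]: esi=M[4]=0
after xor esi, 12: esi=0^12=12
after add esi, 19: esi=12+19=31
after add edx, 4: edx=4+4=8
after sub ecx, 2: ecx=4-2=2
cmp ecx, 0  (cmp 2,0)
jg body: taken
after mov esi, [edx]: esi=M[8]=13
after xor esi, 12: esi=13^12=1
after add esi, 19: esi=1+19=20
after add edx, 4: edx=8+4=12
after sub ecx, 2: ecx=2-2=0
cmp ecx, 0  (cmp 0,0)
jg body: not taken
mov [0], esi → M[0]=20
halt.

20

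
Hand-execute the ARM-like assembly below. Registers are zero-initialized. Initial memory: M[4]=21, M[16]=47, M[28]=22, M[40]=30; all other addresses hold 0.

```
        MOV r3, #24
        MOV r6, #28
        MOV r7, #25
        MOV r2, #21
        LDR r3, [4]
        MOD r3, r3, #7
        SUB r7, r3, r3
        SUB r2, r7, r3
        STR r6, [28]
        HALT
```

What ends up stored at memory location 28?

28

MOV r3, #24 → r3=24
MOV r6, #28 → r6=28
MOV r7, #25 → r7=25
MOV r2, #21 → r2=21
LDR r3, [4] → r3=M[4]=21
MOD r3, r3, #7 → r3=21%7=0
SUB r7, r3, r3 → r7=0-0=0
SUB r2, r7, r3 → r2=0-0=0
STR r6, [28] → M[28]=28
halt.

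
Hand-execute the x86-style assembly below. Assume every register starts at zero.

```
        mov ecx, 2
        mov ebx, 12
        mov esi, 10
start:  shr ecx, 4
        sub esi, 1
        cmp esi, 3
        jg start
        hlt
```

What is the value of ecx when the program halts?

ecx=2
ebx=12
esi=10
ecx=2>>4=0
esi=10-1=9
cmp esi, 3  (cmp 9,3)
jg start: taken
ecx=0>>4=0
esi=9-1=8
cmp esi, 3  (cmp 8,3)
jg start: taken
ecx=0>>4=0
esi=8-1=7
cmp esi, 3  (cmp 7,3)
jg start: taken
ecx=0>>4=0
esi=7-1=6
cmp esi, 3  (cmp 6,3)
jg start: taken
ecx=0>>4=0
esi=6-1=5
cmp esi, 3  (cmp 5,3)
jg start: taken
ecx=0>>4=0
esi=5-1=4
cmp esi, 3  (cmp 4,3)
jg start: taken
ecx=0>>4=0
esi=4-1=3
cmp esi, 3  (cmp 3,3)
jg start: not taken
halt.

0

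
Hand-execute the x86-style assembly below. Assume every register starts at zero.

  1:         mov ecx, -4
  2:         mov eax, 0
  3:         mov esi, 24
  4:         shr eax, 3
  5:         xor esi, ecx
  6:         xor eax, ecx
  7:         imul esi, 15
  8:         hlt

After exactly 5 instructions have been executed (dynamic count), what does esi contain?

mov ecx, -4 → ecx=-4
mov eax, 0 → eax=0
mov esi, 24 → esi=24
shr eax, 3 → eax=0>>3=0
xor esi, ecx → esi=24^(-4)=-28
After step 5: esi = -28.

-28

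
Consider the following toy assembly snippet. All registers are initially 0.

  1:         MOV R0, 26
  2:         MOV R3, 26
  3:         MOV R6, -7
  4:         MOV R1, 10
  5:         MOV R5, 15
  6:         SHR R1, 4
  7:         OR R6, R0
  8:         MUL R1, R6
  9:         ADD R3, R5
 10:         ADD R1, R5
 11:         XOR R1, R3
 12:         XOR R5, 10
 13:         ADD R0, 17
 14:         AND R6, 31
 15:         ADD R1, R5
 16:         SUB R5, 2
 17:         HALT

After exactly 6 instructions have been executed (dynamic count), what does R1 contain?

R0=26
R3=26
R6=-7
R1=10
R5=15
R1=10>>4=0
After step 6: R1 = 0.

0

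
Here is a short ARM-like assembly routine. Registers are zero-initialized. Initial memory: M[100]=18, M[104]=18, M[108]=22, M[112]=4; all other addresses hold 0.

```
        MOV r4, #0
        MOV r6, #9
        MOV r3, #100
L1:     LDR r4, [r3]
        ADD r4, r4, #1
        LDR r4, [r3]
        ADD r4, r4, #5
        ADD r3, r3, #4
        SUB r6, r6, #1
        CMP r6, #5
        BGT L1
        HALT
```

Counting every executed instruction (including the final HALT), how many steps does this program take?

r4=0
r6=9
r3=100
r4=M[100]=18
r4=18+1=19
r4=M[100]=18
r4=18+5=23
r3=100+4=104
r6=9-1=8
CMP r6, #5  (cmp 8,5)
BGT L1: taken
r4=M[104]=18
r4=18+1=19
r4=M[104]=18
r4=18+5=23
r3=104+4=108
r6=8-1=7
CMP r6, #5  (cmp 7,5)
BGT L1: taken
r4=M[108]=22
r4=22+1=23
r4=M[108]=22
r4=22+5=27
r3=108+4=112
r6=7-1=6
CMP r6, #5  (cmp 6,5)
BGT L1: taken
r4=M[112]=4
r4=4+1=5
r4=M[112]=4
r4=4+5=9
r3=112+4=116
r6=6-1=5
CMP r6, #5  (cmp 5,5)
BGT L1: not taken
halt.
Total executed instructions: 36.

36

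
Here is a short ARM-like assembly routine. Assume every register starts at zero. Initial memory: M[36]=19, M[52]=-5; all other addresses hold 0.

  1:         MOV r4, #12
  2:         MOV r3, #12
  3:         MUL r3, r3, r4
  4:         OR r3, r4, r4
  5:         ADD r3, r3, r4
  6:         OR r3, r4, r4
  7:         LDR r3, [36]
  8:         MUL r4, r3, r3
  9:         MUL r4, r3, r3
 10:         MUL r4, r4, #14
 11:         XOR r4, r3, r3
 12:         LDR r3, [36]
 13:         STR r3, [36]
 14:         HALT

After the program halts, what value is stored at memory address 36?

after MOV r4, #12: r4=12
after MOV r3, #12: r3=12
after MUL r3, r3, r4: r3=12*12=144
after OR r3, r4, r4: r3=12|12=12
after ADD r3, r3, r4: r3=12+12=24
after OR r3, r4, r4: r3=12|12=12
after LDR r3, [36]: r3=M[36]=19
after MUL r4, r3, r3: r4=19*19=361
after MUL r4, r3, r3: r4=19*19=361
after MUL r4, r4, #14: r4=361*14=5054
after XOR r4, r3, r3: r4=19^19=0
after LDR r3, [36]: r3=M[36]=19
STR r3, [36] → M[36]=19
halt.

19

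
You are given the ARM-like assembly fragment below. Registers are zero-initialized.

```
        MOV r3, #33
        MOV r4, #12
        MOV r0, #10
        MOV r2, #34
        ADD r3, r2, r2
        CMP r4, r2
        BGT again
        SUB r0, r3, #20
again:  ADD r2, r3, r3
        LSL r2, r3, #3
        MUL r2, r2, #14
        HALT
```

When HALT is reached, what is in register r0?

48

after MOV r3, #33: r3=33
after MOV r4, #12: r4=12
after MOV r0, #10: r0=10
after MOV r2, #34: r2=34
after ADD r3, r2, r2: r3=34+34=68
CMP r4, r2  (cmp 12,34)
BGT again: not taken
after SUB r0, r3, #20: r0=68-20=48
after ADD r2, r3, r3: r2=68+68=136
after LSL r2, r3, #3: r2=68<<3=544
after MUL r2, r2, #14: r2=544*14=7616
halt.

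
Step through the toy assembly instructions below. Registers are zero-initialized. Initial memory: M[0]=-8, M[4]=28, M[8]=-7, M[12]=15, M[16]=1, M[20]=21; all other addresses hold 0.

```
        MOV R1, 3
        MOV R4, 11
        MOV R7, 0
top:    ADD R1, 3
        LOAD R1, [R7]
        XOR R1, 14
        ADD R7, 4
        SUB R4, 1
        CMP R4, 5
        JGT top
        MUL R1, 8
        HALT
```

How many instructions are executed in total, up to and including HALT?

after MOV R1, 3: R1=3
after MOV R4, 11: R4=11
after MOV R7, 0: R7=0
after ADD R1, 3: R1=3+3=6
after LOAD R1, [R7]: R1=M[0]=-8
after XOR R1, 14: R1=(-8)^14=-10
after ADD R7, 4: R7=0+4=4
after SUB R4, 1: R4=11-1=10
CMP R4, 5  (cmp 10,5)
JGT top: taken
after ADD R1, 3: R1=(-10)+3=-7
after LOAD R1, [R7]: R1=M[4]=28
after XOR R1, 14: R1=28^14=18
after ADD R7, 4: R7=4+4=8
after SUB R4, 1: R4=10-1=9
CMP R4, 5  (cmp 9,5)
JGT top: taken
after ADD R1, 3: R1=18+3=21
after LOAD R1, [R7]: R1=M[8]=-7
after XOR R1, 14: R1=(-7)^14=-9
after ADD R7, 4: R7=8+4=12
after SUB R4, 1: R4=9-1=8
CMP R4, 5  (cmp 8,5)
JGT top: taken
after ADD R1, 3: R1=(-9)+3=-6
after LOAD R1, [R7]: R1=M[12]=15
after XOR R1, 14: R1=15^14=1
after ADD R7, 4: R7=12+4=16
after SUB R4, 1: R4=8-1=7
CMP R4, 5  (cmp 7,5)
JGT top: taken
after ADD R1, 3: R1=1+3=4
after LOAD R1, [R7]: R1=M[16]=1
after XOR R1, 14: R1=1^14=15
after ADD R7, 4: R7=16+4=20
after SUB R4, 1: R4=7-1=6
CMP R4, 5  (cmp 6,5)
JGT top: taken
after ADD R1, 3: R1=15+3=18
after LOAD R1, [R7]: R1=M[20]=21
after XOR R1, 14: R1=21^14=27
after ADD R7, 4: R7=20+4=24
after SUB R4, 1: R4=6-1=5
CMP R4, 5  (cmp 5,5)
JGT top: not taken
after MUL R1, 8: R1=27*8=216
halt.
Total executed instructions: 47.

47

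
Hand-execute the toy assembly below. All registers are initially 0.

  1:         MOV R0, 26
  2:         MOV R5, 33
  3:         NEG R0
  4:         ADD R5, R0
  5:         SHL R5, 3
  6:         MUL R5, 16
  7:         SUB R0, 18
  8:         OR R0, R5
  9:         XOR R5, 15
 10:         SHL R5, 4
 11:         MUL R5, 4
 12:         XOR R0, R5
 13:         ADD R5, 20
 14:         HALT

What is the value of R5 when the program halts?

R0=26
R5=33
R0=-(26)=-26
R5=33+(-26)=7
R5=7<<3=56
R5=56*16=896
R0=(-26)-18=-44
R0=(-44)|896=-44
R5=896^15=911
R5=911<<4=14576
R5=14576*4=58304
R0=(-44)^58304=-58348
R5=58304+20=58324
halt.

58324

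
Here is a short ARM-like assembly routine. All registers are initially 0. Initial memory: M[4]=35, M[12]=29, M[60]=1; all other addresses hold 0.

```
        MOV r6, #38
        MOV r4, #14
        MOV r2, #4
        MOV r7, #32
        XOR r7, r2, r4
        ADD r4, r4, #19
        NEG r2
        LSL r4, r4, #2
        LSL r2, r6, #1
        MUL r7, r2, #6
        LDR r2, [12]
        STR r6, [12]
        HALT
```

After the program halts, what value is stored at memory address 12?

38

r6=38
r4=14
r2=4
r7=32
r7=4^14=10
r4=14+19=33
r2=-(4)=-4
r4=33<<2=132
r2=38<<1=76
r7=76*6=456
r2=M[12]=29
STR r6, [12] → M[12]=38
halt.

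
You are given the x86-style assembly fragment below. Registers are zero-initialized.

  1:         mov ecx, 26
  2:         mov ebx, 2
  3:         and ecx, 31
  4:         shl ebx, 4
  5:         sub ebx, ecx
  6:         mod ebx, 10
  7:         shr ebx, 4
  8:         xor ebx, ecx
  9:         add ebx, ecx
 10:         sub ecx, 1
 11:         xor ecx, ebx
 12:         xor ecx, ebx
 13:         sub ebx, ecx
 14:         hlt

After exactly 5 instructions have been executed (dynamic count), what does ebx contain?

after mov ecx, 26: ecx=26
after mov ebx, 2: ebx=2
after and ecx, 31: ecx=26&31=26
after shl ebx, 4: ebx=2<<4=32
after sub ebx, ecx: ebx=32-26=6
After step 5: ebx = 6.

6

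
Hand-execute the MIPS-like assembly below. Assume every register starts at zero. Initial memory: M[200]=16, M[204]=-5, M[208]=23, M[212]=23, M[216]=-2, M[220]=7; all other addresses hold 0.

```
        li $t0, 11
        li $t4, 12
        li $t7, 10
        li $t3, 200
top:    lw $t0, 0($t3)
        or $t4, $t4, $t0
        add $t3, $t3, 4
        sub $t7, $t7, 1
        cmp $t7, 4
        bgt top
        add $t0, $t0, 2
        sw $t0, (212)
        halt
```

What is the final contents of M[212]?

after li $t0, 11: $t0=11
after li $t4, 12: $t4=12
after li $t7, 10: $t7=10
after li $t3, 200: $t3=200
after lw $t0, 0($t3): $t0=M[200]=16
after or $t4, $t4, $t0: $t4=12|16=28
after add $t3, $t3, 4: $t3=200+4=204
after sub $t7, $t7, 1: $t7=10-1=9
cmp $t7, 4  (cmp 9,4)
bgt top: taken
after lw $t0, 0($t3): $t0=M[204]=-5
after or $t4, $t4, $t0: $t4=28|(-5)=-1
after add $t3, $t3, 4: $t3=204+4=208
after sub $t7, $t7, 1: $t7=9-1=8
cmp $t7, 4  (cmp 8,4)
bgt top: taken
after lw $t0, 0($t3): $t0=M[208]=23
after or $t4, $t4, $t0: $t4=(-1)|23=-1
after add $t3, $t3, 4: $t3=208+4=212
after sub $t7, $t7, 1: $t7=8-1=7
cmp $t7, 4  (cmp 7,4)
bgt top: taken
after lw $t0, 0($t3): $t0=M[212]=23
after or $t4, $t4, $t0: $t4=(-1)|23=-1
after add $t3, $t3, 4: $t3=212+4=216
after sub $t7, $t7, 1: $t7=7-1=6
cmp $t7, 4  (cmp 6,4)
bgt top: taken
after lw $t0, 0($t3): $t0=M[216]=-2
after or $t4, $t4, $t0: $t4=(-1)|(-2)=-1
after add $t3, $t3, 4: $t3=216+4=220
after sub $t7, $t7, 1: $t7=6-1=5
cmp $t7, 4  (cmp 5,4)
bgt top: taken
after lw $t0, 0($t3): $t0=M[220]=7
after or $t4, $t4, $t0: $t4=(-1)|7=-1
after add $t3, $t3, 4: $t3=220+4=224
after sub $t7, $t7, 1: $t7=5-1=4
cmp $t7, 4  (cmp 4,4)
bgt top: not taken
after add $t0, $t0, 2: $t0=7+2=9
sw $t0, (212) → M[212]=9
halt.

9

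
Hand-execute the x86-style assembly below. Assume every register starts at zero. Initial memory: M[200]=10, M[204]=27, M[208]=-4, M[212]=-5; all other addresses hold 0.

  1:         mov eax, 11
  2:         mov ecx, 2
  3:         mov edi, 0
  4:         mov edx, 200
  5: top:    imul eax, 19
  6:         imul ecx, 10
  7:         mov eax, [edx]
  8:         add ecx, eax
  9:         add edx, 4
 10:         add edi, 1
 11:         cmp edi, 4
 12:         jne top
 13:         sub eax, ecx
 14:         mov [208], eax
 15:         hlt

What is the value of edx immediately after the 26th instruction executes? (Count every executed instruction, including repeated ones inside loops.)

after mov eax, 11: eax=11
after mov ecx, 2: ecx=2
after mov edi, 0: edi=0
after mov edx, 200: edx=200
after imul eax, 19: eax=11*19=209
after imul ecx, 10: ecx=2*10=20
after mov eax, [edx]: eax=M[200]=10
after add ecx, eax: ecx=20+10=30
after add edx, 4: edx=200+4=204
after add edi, 1: edi=0+1=1
cmp edi, 4  (cmp 1,4)
jne top: taken
after imul eax, 19: eax=10*19=190
after imul ecx, 10: ecx=30*10=300
after mov eax, [edx]: eax=M[204]=27
after add ecx, eax: ecx=300+27=327
after add edx, 4: edx=204+4=208
after add edi, 1: edi=1+1=2
cmp edi, 4  (cmp 2,4)
jne top: taken
after imul eax, 19: eax=27*19=513
after imul ecx, 10: ecx=327*10=3270
after mov eax, [edx]: eax=M[208]=-4
after add ecx, eax: ecx=3270+(-4)=3266
after add edx, 4: edx=208+4=212
after add edi, 1: edi=2+1=3
After step 26: edx = 212.

212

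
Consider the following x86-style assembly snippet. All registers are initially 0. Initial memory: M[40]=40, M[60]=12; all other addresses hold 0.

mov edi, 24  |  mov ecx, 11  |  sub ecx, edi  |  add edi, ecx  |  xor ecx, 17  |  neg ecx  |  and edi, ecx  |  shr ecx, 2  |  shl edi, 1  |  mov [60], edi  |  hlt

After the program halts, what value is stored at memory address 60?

20

mov edi, 24 → edi=24
mov ecx, 11 → ecx=11
sub ecx, edi → ecx=11-24=-13
add edi, ecx → edi=24+(-13)=11
xor ecx, 17 → ecx=(-13)^17=-30
neg ecx → ecx=-(-30)=30
and edi, ecx → edi=11&30=10
shr ecx, 2 → ecx=30>>2=7
shl edi, 1 → edi=10<<1=20
mov [60], edi → M[60]=20
halt.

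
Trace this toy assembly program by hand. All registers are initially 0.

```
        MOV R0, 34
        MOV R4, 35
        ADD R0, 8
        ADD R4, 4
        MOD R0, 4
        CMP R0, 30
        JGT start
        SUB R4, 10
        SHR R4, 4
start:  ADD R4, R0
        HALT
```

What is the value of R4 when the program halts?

3

after MOV R0, 34: R0=34
after MOV R4, 35: R4=35
after ADD R0, 8: R0=34+8=42
after ADD R4, 4: R4=35+4=39
after MOD R0, 4: R0=42%4=2
CMP R0, 30  (cmp 2,30)
JGT start: not taken
after SUB R4, 10: R4=39-10=29
after SHR R4, 4: R4=29>>4=1
after ADD R4, R0: R4=1+2=3
halt.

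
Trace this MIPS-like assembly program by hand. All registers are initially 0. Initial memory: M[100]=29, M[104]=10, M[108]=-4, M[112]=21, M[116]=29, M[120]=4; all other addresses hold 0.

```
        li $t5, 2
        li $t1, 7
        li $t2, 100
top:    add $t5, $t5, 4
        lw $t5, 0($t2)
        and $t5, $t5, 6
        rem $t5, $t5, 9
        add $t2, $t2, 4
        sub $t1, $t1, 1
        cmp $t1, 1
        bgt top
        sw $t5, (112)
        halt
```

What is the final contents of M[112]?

$t5=2
$t1=7
$t2=100
$t5=2+4=6
$t5=M[100]=29
$t5=29&6=4
$t5=4%9=4
$t2=100+4=104
$t1=7-1=6
cmp $t1, 1  (cmp 6,1)
bgt top: taken
$t5=4+4=8
$t5=M[104]=10
$t5=10&6=2
$t5=2%9=2
$t2=104+4=108
$t1=6-1=5
cmp $t1, 1  (cmp 5,1)
bgt top: taken
$t5=2+4=6
$t5=M[108]=-4
$t5=(-4)&6=4
$t5=4%9=4
$t2=108+4=112
$t1=5-1=4
cmp $t1, 1  (cmp 4,1)
bgt top: taken
$t5=4+4=8
$t5=M[112]=21
$t5=21&6=4
$t5=4%9=4
$t2=112+4=116
$t1=4-1=3
cmp $t1, 1  (cmp 3,1)
bgt top: taken
$t5=4+4=8
$t5=M[116]=29
$t5=29&6=4
$t5=4%9=4
$t2=116+4=120
$t1=3-1=2
cmp $t1, 1  (cmp 2,1)
bgt top: taken
$t5=4+4=8
$t5=M[120]=4
$t5=4&6=4
$t5=4%9=4
$t2=120+4=124
$t1=2-1=1
cmp $t1, 1  (cmp 1,1)
bgt top: not taken
sw $t5, (112) → M[112]=4
halt.

4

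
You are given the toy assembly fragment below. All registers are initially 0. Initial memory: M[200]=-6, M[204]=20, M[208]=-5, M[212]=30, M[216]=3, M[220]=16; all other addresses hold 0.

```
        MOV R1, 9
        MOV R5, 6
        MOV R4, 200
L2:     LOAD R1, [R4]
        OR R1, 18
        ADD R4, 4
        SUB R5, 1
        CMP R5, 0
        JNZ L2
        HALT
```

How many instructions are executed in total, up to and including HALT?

MOV R1, 9 → R1=9
MOV R5, 6 → R5=6
MOV R4, 200 → R4=200
LOAD R1, [R4] → R1=M[200]=-6
OR R1, 18 → R1=(-6)|18=-6
ADD R4, 4 → R4=200+4=204
SUB R5, 1 → R5=6-1=5
CMP R5, 0  (cmp 5,0)
JNZ L2: taken
LOAD R1, [R4] → R1=M[204]=20
OR R1, 18 → R1=20|18=22
ADD R4, 4 → R4=204+4=208
SUB R5, 1 → R5=5-1=4
CMP R5, 0  (cmp 4,0)
JNZ L2: taken
LOAD R1, [R4] → R1=M[208]=-5
OR R1, 18 → R1=(-5)|18=-5
ADD R4, 4 → R4=208+4=212
SUB R5, 1 → R5=4-1=3
CMP R5, 0  (cmp 3,0)
JNZ L2: taken
LOAD R1, [R4] → R1=M[212]=30
OR R1, 18 → R1=30|18=30
ADD R4, 4 → R4=212+4=216
SUB R5, 1 → R5=3-1=2
CMP R5, 0  (cmp 2,0)
JNZ L2: taken
LOAD R1, [R4] → R1=M[216]=3
OR R1, 18 → R1=3|18=19
ADD R4, 4 → R4=216+4=220
SUB R5, 1 → R5=2-1=1
CMP R5, 0  (cmp 1,0)
JNZ L2: taken
LOAD R1, [R4] → R1=M[220]=16
OR R1, 18 → R1=16|18=18
ADD R4, 4 → R4=220+4=224
SUB R5, 1 → R5=1-1=0
CMP R5, 0  (cmp 0,0)
JNZ L2: not taken
halt.
Total executed instructions: 40.

40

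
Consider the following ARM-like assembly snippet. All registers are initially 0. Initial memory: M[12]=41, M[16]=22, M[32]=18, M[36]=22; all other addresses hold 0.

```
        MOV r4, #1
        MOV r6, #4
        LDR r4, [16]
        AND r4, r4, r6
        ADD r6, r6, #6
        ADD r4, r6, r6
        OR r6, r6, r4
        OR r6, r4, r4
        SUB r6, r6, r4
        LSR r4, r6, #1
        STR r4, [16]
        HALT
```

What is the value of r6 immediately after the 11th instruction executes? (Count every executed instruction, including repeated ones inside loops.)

0

r4=1
r6=4
r4=M[16]=22
r4=22&4=4
r6=4+6=10
r4=10+10=20
r6=10|20=30
r6=20|20=20
r6=20-20=0
r4=0>>1=0
STR r4, [16] → M[16]=0
After step 11: r6 = 0.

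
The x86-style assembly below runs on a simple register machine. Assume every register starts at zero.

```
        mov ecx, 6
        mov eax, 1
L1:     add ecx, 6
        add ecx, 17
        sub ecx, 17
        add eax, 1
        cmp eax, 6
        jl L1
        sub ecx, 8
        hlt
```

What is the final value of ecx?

28

mov ecx, 6 → ecx=6
mov eax, 1 → eax=1
add ecx, 6 → ecx=6+6=12
add ecx, 17 → ecx=12+17=29
sub ecx, 17 → ecx=29-17=12
add eax, 1 → eax=1+1=2
cmp eax, 6  (cmp 2,6)
jl L1: taken
add ecx, 6 → ecx=12+6=18
add ecx, 17 → ecx=18+17=35
sub ecx, 17 → ecx=35-17=18
add eax, 1 → eax=2+1=3
cmp eax, 6  (cmp 3,6)
jl L1: taken
add ecx, 6 → ecx=18+6=24
add ecx, 17 → ecx=24+17=41
sub ecx, 17 → ecx=41-17=24
add eax, 1 → eax=3+1=4
cmp eax, 6  (cmp 4,6)
jl L1: taken
add ecx, 6 → ecx=24+6=30
add ecx, 17 → ecx=30+17=47
sub ecx, 17 → ecx=47-17=30
add eax, 1 → eax=4+1=5
cmp eax, 6  (cmp 5,6)
jl L1: taken
add ecx, 6 → ecx=30+6=36
add ecx, 17 → ecx=36+17=53
sub ecx, 17 → ecx=53-17=36
add eax, 1 → eax=5+1=6
cmp eax, 6  (cmp 6,6)
jl L1: not taken
sub ecx, 8 → ecx=36-8=28
halt.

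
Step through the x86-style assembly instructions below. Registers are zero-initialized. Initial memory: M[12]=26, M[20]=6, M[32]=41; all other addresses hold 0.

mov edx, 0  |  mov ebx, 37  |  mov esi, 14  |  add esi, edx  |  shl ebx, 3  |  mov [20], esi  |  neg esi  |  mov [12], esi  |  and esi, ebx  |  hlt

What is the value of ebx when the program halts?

edx=0
ebx=37
esi=14
esi=14+0=14
ebx=37<<3=296
mov [20], esi → M[20]=14
esi=-(14)=-14
mov [12], esi → M[12]=-14
esi=(-14)&296=288
halt.

296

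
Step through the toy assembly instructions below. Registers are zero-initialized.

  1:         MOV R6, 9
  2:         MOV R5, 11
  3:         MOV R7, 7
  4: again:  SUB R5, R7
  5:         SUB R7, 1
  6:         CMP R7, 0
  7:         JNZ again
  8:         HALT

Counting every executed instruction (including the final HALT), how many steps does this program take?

32

MOV R6, 9 → R6=9
MOV R5, 11 → R5=11
MOV R7, 7 → R7=7
SUB R5, R7 → R5=11-7=4
SUB R7, 1 → R7=7-1=6
CMP R7, 0  (cmp 6,0)
JNZ again: taken
SUB R5, R7 → R5=4-6=-2
SUB R7, 1 → R7=6-1=5
CMP R7, 0  (cmp 5,0)
JNZ again: taken
SUB R5, R7 → R5=(-2)-5=-7
SUB R7, 1 → R7=5-1=4
CMP R7, 0  (cmp 4,0)
JNZ again: taken
SUB R5, R7 → R5=(-7)-4=-11
SUB R7, 1 → R7=4-1=3
CMP R7, 0  (cmp 3,0)
JNZ again: taken
SUB R5, R7 → R5=(-11)-3=-14
SUB R7, 1 → R7=3-1=2
CMP R7, 0  (cmp 2,0)
JNZ again: taken
SUB R5, R7 → R5=(-14)-2=-16
SUB R7, 1 → R7=2-1=1
CMP R7, 0  (cmp 1,0)
JNZ again: taken
SUB R5, R7 → R5=(-16)-1=-17
SUB R7, 1 → R7=1-1=0
CMP R7, 0  (cmp 0,0)
JNZ again: not taken
halt.
Total executed instructions: 32.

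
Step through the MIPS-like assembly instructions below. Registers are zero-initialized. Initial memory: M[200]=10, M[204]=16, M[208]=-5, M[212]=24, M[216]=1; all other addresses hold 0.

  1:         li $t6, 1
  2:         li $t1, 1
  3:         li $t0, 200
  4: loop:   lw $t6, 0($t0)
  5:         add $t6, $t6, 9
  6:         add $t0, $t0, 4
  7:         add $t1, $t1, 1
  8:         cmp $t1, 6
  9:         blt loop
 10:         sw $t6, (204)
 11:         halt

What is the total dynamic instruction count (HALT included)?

35

$t6=1
$t1=1
$t0=200
$t6=M[200]=10
$t6=10+9=19
$t0=200+4=204
$t1=1+1=2
cmp $t1, 6  (cmp 2,6)
blt loop: taken
$t6=M[204]=16
$t6=16+9=25
$t0=204+4=208
$t1=2+1=3
cmp $t1, 6  (cmp 3,6)
blt loop: taken
$t6=M[208]=-5
$t6=(-5)+9=4
$t0=208+4=212
$t1=3+1=4
cmp $t1, 6  (cmp 4,6)
blt loop: taken
$t6=M[212]=24
$t6=24+9=33
$t0=212+4=216
$t1=4+1=5
cmp $t1, 6  (cmp 5,6)
blt loop: taken
$t6=M[216]=1
$t6=1+9=10
$t0=216+4=220
$t1=5+1=6
cmp $t1, 6  (cmp 6,6)
blt loop: not taken
sw $t6, (204) → M[204]=10
halt.
Total executed instructions: 35.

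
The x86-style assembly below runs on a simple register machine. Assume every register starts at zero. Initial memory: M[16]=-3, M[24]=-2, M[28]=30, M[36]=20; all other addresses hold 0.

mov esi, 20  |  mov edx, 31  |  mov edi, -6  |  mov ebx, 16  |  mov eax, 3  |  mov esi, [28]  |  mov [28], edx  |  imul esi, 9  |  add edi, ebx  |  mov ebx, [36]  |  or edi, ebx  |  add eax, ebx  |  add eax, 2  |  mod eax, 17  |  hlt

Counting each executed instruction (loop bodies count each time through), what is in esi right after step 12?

esi=20
edx=31
edi=-6
ebx=16
eax=3
esi=M[28]=30
mov [28], edx → M[28]=31
esi=30*9=270
edi=(-6)+16=10
ebx=M[36]=20
edi=10|20=30
eax=3+20=23
After step 12: esi = 270.

270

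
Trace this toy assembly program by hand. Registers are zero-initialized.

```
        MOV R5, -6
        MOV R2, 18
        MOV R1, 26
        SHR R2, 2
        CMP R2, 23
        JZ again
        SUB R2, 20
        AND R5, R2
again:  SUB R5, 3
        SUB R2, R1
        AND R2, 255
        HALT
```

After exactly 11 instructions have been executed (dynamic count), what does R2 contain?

214

R5=-6
R2=18
R1=26
R2=18>>2=4
CMP R2, 23  (cmp 4,23)
JZ again: not taken
R2=4-20=-16
R5=(-6)&(-16)=-16
R5=(-16)-3=-19
R2=(-16)-26=-42
R2=(-42)&255=214
After step 11: R2 = 214.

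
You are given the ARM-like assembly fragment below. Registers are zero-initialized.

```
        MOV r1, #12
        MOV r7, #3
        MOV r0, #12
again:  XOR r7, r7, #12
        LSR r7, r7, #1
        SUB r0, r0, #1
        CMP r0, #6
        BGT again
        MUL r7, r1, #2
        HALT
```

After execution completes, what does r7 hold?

24

after MOV r1, #12: r1=12
after MOV r7, #3: r7=3
after MOV r0, #12: r0=12
after XOR r7, r7, #12: r7=3^12=15
after LSR r7, r7, #1: r7=15>>1=7
after SUB r0, r0, #1: r0=12-1=11
CMP r0, #6  (cmp 11,6)
BGT again: taken
after XOR r7, r7, #12: r7=7^12=11
after LSR r7, r7, #1: r7=11>>1=5
after SUB r0, r0, #1: r0=11-1=10
CMP r0, #6  (cmp 10,6)
BGT again: taken
after XOR r7, r7, #12: r7=5^12=9
after LSR r7, r7, #1: r7=9>>1=4
after SUB r0, r0, #1: r0=10-1=9
CMP r0, #6  (cmp 9,6)
BGT again: taken
after XOR r7, r7, #12: r7=4^12=8
after LSR r7, r7, #1: r7=8>>1=4
after SUB r0, r0, #1: r0=9-1=8
CMP r0, #6  (cmp 8,6)
BGT again: taken
after XOR r7, r7, #12: r7=4^12=8
after LSR r7, r7, #1: r7=8>>1=4
after SUB r0, r0, #1: r0=8-1=7
CMP r0, #6  (cmp 7,6)
BGT again: taken
after XOR r7, r7, #12: r7=4^12=8
after LSR r7, r7, #1: r7=8>>1=4
after SUB r0, r0, #1: r0=7-1=6
CMP r0, #6  (cmp 6,6)
BGT again: not taken
after MUL r7, r1, #2: r7=12*2=24
halt.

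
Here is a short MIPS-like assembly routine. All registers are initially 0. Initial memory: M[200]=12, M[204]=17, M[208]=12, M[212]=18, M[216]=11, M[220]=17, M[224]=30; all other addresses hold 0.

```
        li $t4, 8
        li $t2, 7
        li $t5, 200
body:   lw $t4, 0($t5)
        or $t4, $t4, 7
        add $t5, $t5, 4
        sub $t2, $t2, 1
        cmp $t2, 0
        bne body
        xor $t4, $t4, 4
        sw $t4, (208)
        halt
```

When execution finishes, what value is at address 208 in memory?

li $t4, 8 → $t4=8
li $t2, 7 → $t2=7
li $t5, 200 → $t5=200
lw $t4, 0($t5) → $t4=M[200]=12
or $t4, $t4, 7 → $t4=12|7=15
add $t5, $t5, 4 → $t5=200+4=204
sub $t2, $t2, 1 → $t2=7-1=6
cmp $t2, 0  (cmp 6,0)
bne body: taken
lw $t4, 0($t5) → $t4=M[204]=17
or $t4, $t4, 7 → $t4=17|7=23
add $t5, $t5, 4 → $t5=204+4=208
sub $t2, $t2, 1 → $t2=6-1=5
cmp $t2, 0  (cmp 5,0)
bne body: taken
lw $t4, 0($t5) → $t4=M[208]=12
or $t4, $t4, 7 → $t4=12|7=15
add $t5, $t5, 4 → $t5=208+4=212
sub $t2, $t2, 1 → $t2=5-1=4
cmp $t2, 0  (cmp 4,0)
bne body: taken
lw $t4, 0($t5) → $t4=M[212]=18
or $t4, $t4, 7 → $t4=18|7=23
add $t5, $t5, 4 → $t5=212+4=216
sub $t2, $t2, 1 → $t2=4-1=3
cmp $t2, 0  (cmp 3,0)
bne body: taken
lw $t4, 0($t5) → $t4=M[216]=11
or $t4, $t4, 7 → $t4=11|7=15
add $t5, $t5, 4 → $t5=216+4=220
sub $t2, $t2, 1 → $t2=3-1=2
cmp $t2, 0  (cmp 2,0)
bne body: taken
lw $t4, 0($t5) → $t4=M[220]=17
or $t4, $t4, 7 → $t4=17|7=23
add $t5, $t5, 4 → $t5=220+4=224
sub $t2, $t2, 1 → $t2=2-1=1
cmp $t2, 0  (cmp 1,0)
bne body: taken
lw $t4, 0($t5) → $t4=M[224]=30
or $t4, $t4, 7 → $t4=30|7=31
add $t5, $t5, 4 → $t5=224+4=228
sub $t2, $t2, 1 → $t2=1-1=0
cmp $t2, 0  (cmp 0,0)
bne body: not taken
xor $t4, $t4, 4 → $t4=31^4=27
sw $t4, (208) → M[208]=27
halt.

27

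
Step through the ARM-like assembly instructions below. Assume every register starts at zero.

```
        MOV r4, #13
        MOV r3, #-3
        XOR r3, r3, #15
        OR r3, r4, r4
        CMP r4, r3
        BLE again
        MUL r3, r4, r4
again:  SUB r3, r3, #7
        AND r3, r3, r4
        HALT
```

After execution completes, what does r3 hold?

4

MOV r4, #13 → r4=13
MOV r3, #-3 → r3=-3
XOR r3, r3, #15 → r3=(-3)^15=-14
OR r3, r4, r4 → r3=13|13=13
CMP r4, r3  (cmp 13,13)
BLE again: taken
SUB r3, r3, #7 → r3=13-7=6
AND r3, r3, r4 → r3=6&13=4
halt.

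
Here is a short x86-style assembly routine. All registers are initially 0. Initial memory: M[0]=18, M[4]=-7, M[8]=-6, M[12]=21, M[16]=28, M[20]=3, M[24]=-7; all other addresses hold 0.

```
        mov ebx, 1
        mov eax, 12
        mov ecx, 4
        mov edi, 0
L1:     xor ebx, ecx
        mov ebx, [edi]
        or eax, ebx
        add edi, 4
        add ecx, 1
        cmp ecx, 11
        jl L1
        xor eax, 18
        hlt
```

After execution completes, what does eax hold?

ebx=1
eax=12
ecx=4
edi=0
ebx=1^4=5
ebx=M[0]=18
eax=12|18=30
edi=0+4=4
ecx=4+1=5
cmp ecx, 11  (cmp 5,11)
jl L1: taken
ebx=18^5=23
ebx=M[4]=-7
eax=30|(-7)=-1
edi=4+4=8
ecx=5+1=6
cmp ecx, 11  (cmp 6,11)
jl L1: taken
ebx=(-7)^6=-1
ebx=M[8]=-6
eax=(-1)|(-6)=-1
edi=8+4=12
ecx=6+1=7
cmp ecx, 11  (cmp 7,11)
jl L1: taken
ebx=(-6)^7=-3
ebx=M[12]=21
eax=(-1)|21=-1
edi=12+4=16
ecx=7+1=8
cmp ecx, 11  (cmp 8,11)
jl L1: taken
ebx=21^8=29
ebx=M[16]=28
eax=(-1)|28=-1
edi=16+4=20
ecx=8+1=9
cmp ecx, 11  (cmp 9,11)
jl L1: taken
ebx=28^9=21
ebx=M[20]=3
eax=(-1)|3=-1
edi=20+4=24
ecx=9+1=10
cmp ecx, 11  (cmp 10,11)
jl L1: taken
ebx=3^10=9
ebx=M[24]=-7
eax=(-1)|(-7)=-1
edi=24+4=28
ecx=10+1=11
cmp ecx, 11  (cmp 11,11)
jl L1: not taken
eax=(-1)^18=-19
halt.

-19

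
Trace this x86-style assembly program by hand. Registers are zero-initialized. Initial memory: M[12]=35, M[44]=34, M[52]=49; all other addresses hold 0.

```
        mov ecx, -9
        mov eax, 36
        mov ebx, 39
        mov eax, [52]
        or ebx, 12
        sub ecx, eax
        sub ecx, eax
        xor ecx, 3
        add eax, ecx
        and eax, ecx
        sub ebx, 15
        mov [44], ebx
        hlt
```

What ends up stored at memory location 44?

mov ecx, -9 → ecx=-9
mov eax, 36 → eax=36
mov ebx, 39 → ebx=39
mov eax, [52] → eax=M[52]=49
or ebx, 12 → ebx=39|12=47
sub ecx, eax → ecx=(-9)-49=-58
sub ecx, eax → ecx=(-58)-49=-107
xor ecx, 3 → ecx=(-107)^3=-106
add eax, ecx → eax=49+(-106)=-57
and eax, ecx → eax=(-57)&(-106)=-122
sub ebx, 15 → ebx=47-15=32
mov [44], ebx → M[44]=32
halt.

32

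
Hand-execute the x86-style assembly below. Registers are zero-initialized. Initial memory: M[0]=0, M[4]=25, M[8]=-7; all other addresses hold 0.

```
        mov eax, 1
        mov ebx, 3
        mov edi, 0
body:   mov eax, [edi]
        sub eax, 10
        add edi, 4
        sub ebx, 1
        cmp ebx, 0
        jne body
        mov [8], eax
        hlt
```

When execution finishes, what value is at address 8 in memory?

-17

mov eax, 1 → eax=1
mov ebx, 3 → ebx=3
mov edi, 0 → edi=0
mov eax, [edi] → eax=M[0]=0
sub eax, 10 → eax=0-10=-10
add edi, 4 → edi=0+4=4
sub ebx, 1 → ebx=3-1=2
cmp ebx, 0  (cmp 2,0)
jne body: taken
mov eax, [edi] → eax=M[4]=25
sub eax, 10 → eax=25-10=15
add edi, 4 → edi=4+4=8
sub ebx, 1 → ebx=2-1=1
cmp ebx, 0  (cmp 1,0)
jne body: taken
mov eax, [edi] → eax=M[8]=-7
sub eax, 10 → eax=(-7)-10=-17
add edi, 4 → edi=8+4=12
sub ebx, 1 → ebx=1-1=0
cmp ebx, 0  (cmp 0,0)
jne body: not taken
mov [8], eax → M[8]=-17
halt.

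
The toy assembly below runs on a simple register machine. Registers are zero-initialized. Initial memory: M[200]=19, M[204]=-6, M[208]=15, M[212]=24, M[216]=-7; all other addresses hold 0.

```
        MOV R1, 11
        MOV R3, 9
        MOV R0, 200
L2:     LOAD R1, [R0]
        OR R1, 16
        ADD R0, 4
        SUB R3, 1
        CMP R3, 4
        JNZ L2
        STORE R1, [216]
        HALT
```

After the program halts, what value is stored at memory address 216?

-7

R1=11
R3=9
R0=200
R1=M[200]=19
R1=19|16=19
R0=200+4=204
R3=9-1=8
CMP R3, 4  (cmp 8,4)
JNZ L2: taken
R1=M[204]=-6
R1=(-6)|16=-6
R0=204+4=208
R3=8-1=7
CMP R3, 4  (cmp 7,4)
JNZ L2: taken
R1=M[208]=15
R1=15|16=31
R0=208+4=212
R3=7-1=6
CMP R3, 4  (cmp 6,4)
JNZ L2: taken
R1=M[212]=24
R1=24|16=24
R0=212+4=216
R3=6-1=5
CMP R3, 4  (cmp 5,4)
JNZ L2: taken
R1=M[216]=-7
R1=(-7)|16=-7
R0=216+4=220
R3=5-1=4
CMP R3, 4  (cmp 4,4)
JNZ L2: not taken
STORE R1, [216] → M[216]=-7
halt.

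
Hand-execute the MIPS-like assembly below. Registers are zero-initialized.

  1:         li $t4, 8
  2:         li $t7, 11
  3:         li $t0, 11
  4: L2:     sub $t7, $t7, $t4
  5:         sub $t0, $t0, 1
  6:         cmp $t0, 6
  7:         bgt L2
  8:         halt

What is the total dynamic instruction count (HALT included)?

li $t4, 8 → $t4=8
li $t7, 11 → $t7=11
li $t0, 11 → $t0=11
sub $t7, $t7, $t4 → $t7=11-8=3
sub $t0, $t0, 1 → $t0=11-1=10
cmp $t0, 6  (cmp 10,6)
bgt L2: taken
sub $t7, $t7, $t4 → $t7=3-8=-5
sub $t0, $t0, 1 → $t0=10-1=9
cmp $t0, 6  (cmp 9,6)
bgt L2: taken
sub $t7, $t7, $t4 → $t7=(-5)-8=-13
sub $t0, $t0, 1 → $t0=9-1=8
cmp $t0, 6  (cmp 8,6)
bgt L2: taken
sub $t7, $t7, $t4 → $t7=(-13)-8=-21
sub $t0, $t0, 1 → $t0=8-1=7
cmp $t0, 6  (cmp 7,6)
bgt L2: taken
sub $t7, $t7, $t4 → $t7=(-21)-8=-29
sub $t0, $t0, 1 → $t0=7-1=6
cmp $t0, 6  (cmp 6,6)
bgt L2: not taken
halt.
Total executed instructions: 24.

24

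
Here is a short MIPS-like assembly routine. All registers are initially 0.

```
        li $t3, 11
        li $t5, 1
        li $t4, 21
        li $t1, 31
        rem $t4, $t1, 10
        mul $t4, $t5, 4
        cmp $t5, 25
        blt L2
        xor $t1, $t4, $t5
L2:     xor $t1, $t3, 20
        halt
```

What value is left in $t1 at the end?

31

$t3=11
$t5=1
$t4=21
$t1=31
$t4=31%10=1
$t4=1*4=4
cmp $t5, 25  (cmp 1,25)
blt L2: taken
$t1=11^20=31
halt.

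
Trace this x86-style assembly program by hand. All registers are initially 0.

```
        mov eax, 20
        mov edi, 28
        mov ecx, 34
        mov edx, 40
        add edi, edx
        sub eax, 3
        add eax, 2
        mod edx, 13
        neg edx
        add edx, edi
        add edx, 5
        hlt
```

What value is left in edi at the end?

eax=20
edi=28
ecx=34
edx=40
edi=28+40=68
eax=20-3=17
eax=17+2=19
edx=40%13=1
edx=-(1)=-1
edx=(-1)+68=67
edx=67+5=72
halt.

68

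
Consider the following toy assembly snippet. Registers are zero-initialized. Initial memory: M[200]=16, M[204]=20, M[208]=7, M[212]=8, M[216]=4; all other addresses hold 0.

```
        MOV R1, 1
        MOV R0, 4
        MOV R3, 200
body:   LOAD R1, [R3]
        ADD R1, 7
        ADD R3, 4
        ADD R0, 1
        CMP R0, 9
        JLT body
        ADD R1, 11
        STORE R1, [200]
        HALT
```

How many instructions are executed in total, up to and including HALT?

R1=1
R0=4
R3=200
R1=M[200]=16
R1=16+7=23
R3=200+4=204
R0=4+1=5
CMP R0, 9  (cmp 5,9)
JLT body: taken
R1=M[204]=20
R1=20+7=27
R3=204+4=208
R0=5+1=6
CMP R0, 9  (cmp 6,9)
JLT body: taken
R1=M[208]=7
R1=7+7=14
R3=208+4=212
R0=6+1=7
CMP R0, 9  (cmp 7,9)
JLT body: taken
R1=M[212]=8
R1=8+7=15
R3=212+4=216
R0=7+1=8
CMP R0, 9  (cmp 8,9)
JLT body: taken
R1=M[216]=4
R1=4+7=11
R3=216+4=220
R0=8+1=9
CMP R0, 9  (cmp 9,9)
JLT body: not taken
R1=11+11=22
STORE R1, [200] → M[200]=22
halt.
Total executed instructions: 36.

36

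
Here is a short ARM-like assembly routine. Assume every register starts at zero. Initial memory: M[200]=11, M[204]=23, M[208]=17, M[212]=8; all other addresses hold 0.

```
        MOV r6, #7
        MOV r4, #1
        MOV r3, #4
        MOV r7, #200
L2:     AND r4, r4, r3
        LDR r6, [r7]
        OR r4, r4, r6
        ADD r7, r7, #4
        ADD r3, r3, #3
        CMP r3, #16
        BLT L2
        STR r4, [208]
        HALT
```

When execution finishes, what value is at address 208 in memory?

9

r6=7
r4=1
r3=4
r7=200
r4=1&4=0
r6=M[200]=11
r4=0|11=11
r7=200+4=204
r3=4+3=7
CMP r3, #16  (cmp 7,16)
BLT L2: taken
r4=11&7=3
r6=M[204]=23
r4=3|23=23
r7=204+4=208
r3=7+3=10
CMP r3, #16  (cmp 10,16)
BLT L2: taken
r4=23&10=2
r6=M[208]=17
r4=2|17=19
r7=208+4=212
r3=10+3=13
CMP r3, #16  (cmp 13,16)
BLT L2: taken
r4=19&13=1
r6=M[212]=8
r4=1|8=9
r7=212+4=216
r3=13+3=16
CMP r3, #16  (cmp 16,16)
BLT L2: not taken
STR r4, [208] → M[208]=9
halt.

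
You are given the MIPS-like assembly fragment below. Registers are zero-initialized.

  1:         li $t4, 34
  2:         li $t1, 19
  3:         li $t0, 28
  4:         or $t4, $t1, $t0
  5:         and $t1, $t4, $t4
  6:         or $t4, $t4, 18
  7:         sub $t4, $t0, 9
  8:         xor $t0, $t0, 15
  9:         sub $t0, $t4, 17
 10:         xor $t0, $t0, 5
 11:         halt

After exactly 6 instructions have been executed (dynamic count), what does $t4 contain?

li $t4, 34 → $t4=34
li $t1, 19 → $t1=19
li $t0, 28 → $t0=28
or $t4, $t1, $t0 → $t4=19|28=31
and $t1, $t4, $t4 → $t1=31&31=31
or $t4, $t4, 18 → $t4=31|18=31
After step 6: $t4 = 31.

31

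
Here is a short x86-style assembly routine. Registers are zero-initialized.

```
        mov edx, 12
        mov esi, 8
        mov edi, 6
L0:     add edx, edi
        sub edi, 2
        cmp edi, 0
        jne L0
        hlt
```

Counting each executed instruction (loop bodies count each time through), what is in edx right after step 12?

24

edx=12
esi=8
edi=6
edx=12+6=18
edi=6-2=4
cmp edi, 0  (cmp 4,0)
jne L0: taken
edx=18+4=22
edi=4-2=2
cmp edi, 0  (cmp 2,0)
jne L0: taken
edx=22+2=24
After step 12: edx = 24.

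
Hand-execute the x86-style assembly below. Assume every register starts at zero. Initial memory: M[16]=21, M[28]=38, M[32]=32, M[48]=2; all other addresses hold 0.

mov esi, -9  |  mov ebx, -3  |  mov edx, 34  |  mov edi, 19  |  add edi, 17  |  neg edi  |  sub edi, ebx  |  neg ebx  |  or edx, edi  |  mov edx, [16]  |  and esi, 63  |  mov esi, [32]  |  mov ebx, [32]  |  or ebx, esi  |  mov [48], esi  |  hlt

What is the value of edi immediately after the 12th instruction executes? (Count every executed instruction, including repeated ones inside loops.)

-33

after mov esi, -9: esi=-9
after mov ebx, -3: ebx=-3
after mov edx, 34: edx=34
after mov edi, 19: edi=19
after add edi, 17: edi=19+17=36
after neg edi: edi=-(36)=-36
after sub edi, ebx: edi=(-36)-(-3)=-33
after neg ebx: ebx=-(-3)=3
after or edx, edi: edx=34|(-33)=-1
after mov edx, [16]: edx=M[16]=21
after and esi, 63: esi=(-9)&63=55
after mov esi, [32]: esi=M[32]=32
After step 12: edi = -33.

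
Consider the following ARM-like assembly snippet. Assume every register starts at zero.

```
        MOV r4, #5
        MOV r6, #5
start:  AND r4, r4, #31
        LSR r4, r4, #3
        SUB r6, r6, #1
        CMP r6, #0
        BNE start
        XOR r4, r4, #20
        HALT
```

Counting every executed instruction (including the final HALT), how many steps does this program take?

29

after MOV r4, #5: r4=5
after MOV r6, #5: r6=5
after AND r4, r4, #31: r4=5&31=5
after LSR r4, r4, #3: r4=5>>3=0
after SUB r6, r6, #1: r6=5-1=4
CMP r6, #0  (cmp 4,0)
BNE start: taken
after AND r4, r4, #31: r4=0&31=0
after LSR r4, r4, #3: r4=0>>3=0
after SUB r6, r6, #1: r6=4-1=3
CMP r6, #0  (cmp 3,0)
BNE start: taken
after AND r4, r4, #31: r4=0&31=0
after LSR r4, r4, #3: r4=0>>3=0
after SUB r6, r6, #1: r6=3-1=2
CMP r6, #0  (cmp 2,0)
BNE start: taken
after AND r4, r4, #31: r4=0&31=0
after LSR r4, r4, #3: r4=0>>3=0
after SUB r6, r6, #1: r6=2-1=1
CMP r6, #0  (cmp 1,0)
BNE start: taken
after AND r4, r4, #31: r4=0&31=0
after LSR r4, r4, #3: r4=0>>3=0
after SUB r6, r6, #1: r6=1-1=0
CMP r6, #0  (cmp 0,0)
BNE start: not taken
after XOR r4, r4, #20: r4=0^20=20
halt.
Total executed instructions: 29.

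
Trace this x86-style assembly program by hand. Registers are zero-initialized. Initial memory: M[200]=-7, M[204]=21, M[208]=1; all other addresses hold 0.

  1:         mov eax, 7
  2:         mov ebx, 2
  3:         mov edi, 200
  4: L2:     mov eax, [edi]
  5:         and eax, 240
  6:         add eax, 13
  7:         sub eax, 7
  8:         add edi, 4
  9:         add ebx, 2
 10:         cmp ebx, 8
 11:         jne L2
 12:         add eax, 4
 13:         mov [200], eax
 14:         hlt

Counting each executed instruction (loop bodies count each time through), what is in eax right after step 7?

246

eax=7
ebx=2
edi=200
eax=M[200]=-7
eax=(-7)&240=240
eax=240+13=253
eax=253-7=246
After step 7: eax = 246.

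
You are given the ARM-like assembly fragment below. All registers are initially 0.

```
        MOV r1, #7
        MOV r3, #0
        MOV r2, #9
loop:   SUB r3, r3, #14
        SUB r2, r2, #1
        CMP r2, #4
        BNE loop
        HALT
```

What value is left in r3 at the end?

-70

after MOV r1, #7: r1=7
after MOV r3, #0: r3=0
after MOV r2, #9: r2=9
after SUB r3, r3, #14: r3=0-14=-14
after SUB r2, r2, #1: r2=9-1=8
CMP r2, #4  (cmp 8,4)
BNE loop: taken
after SUB r3, r3, #14: r3=(-14)-14=-28
after SUB r2, r2, #1: r2=8-1=7
CMP r2, #4  (cmp 7,4)
BNE loop: taken
after SUB r3, r3, #14: r3=(-28)-14=-42
after SUB r2, r2, #1: r2=7-1=6
CMP r2, #4  (cmp 6,4)
BNE loop: taken
after SUB r3, r3, #14: r3=(-42)-14=-56
after SUB r2, r2, #1: r2=6-1=5
CMP r2, #4  (cmp 5,4)
BNE loop: taken
after SUB r3, r3, #14: r3=(-56)-14=-70
after SUB r2, r2, #1: r2=5-1=4
CMP r2, #4  (cmp 4,4)
BNE loop: not taken
halt.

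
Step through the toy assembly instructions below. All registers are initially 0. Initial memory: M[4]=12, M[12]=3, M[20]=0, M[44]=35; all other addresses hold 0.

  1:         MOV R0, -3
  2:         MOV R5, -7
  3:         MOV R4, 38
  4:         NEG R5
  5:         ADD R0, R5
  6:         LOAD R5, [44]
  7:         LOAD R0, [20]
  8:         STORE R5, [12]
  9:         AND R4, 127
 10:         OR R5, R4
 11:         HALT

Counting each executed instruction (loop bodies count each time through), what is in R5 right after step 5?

7

R0=-3
R5=-7
R4=38
R5=-(-7)=7
R0=(-3)+7=4
After step 5: R5 = 7.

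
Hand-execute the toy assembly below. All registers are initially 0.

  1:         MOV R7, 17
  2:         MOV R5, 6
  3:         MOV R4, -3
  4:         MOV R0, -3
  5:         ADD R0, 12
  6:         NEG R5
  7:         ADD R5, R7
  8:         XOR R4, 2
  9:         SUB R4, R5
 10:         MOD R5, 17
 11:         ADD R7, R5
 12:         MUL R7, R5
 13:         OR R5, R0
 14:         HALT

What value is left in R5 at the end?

11

after MOV R7, 17: R7=17
after MOV R5, 6: R5=6
after MOV R4, -3: R4=-3
after MOV R0, -3: R0=-3
after ADD R0, 12: R0=(-3)+12=9
after NEG R5: R5=-(6)=-6
after ADD R5, R7: R5=(-6)+17=11
after XOR R4, 2: R4=(-3)^2=-1
after SUB R4, R5: R4=(-1)-11=-12
after MOD R5, 17: R5=11%17=11
after ADD R7, R5: R7=17+11=28
after MUL R7, R5: R7=28*11=308
after OR R5, R0: R5=11|9=11
halt.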